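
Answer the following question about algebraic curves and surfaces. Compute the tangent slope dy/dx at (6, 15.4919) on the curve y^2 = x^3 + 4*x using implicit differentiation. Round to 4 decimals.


Using implicit differentiation of y^2 = x^3 + 4*x:
2y * dy/dx = 3x^2 + 4
dy/dx = (3x^2 + 4)/(2y)
Numerator: 3*6^2 + 4 = 112
Denominator: 2*15.4919 = 30.9838
dy/dx = 112/30.9838 = 3.6148

3.6148


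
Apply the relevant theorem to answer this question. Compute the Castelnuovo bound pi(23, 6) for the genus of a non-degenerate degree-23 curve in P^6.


Castelnuovo's bound: write d - 1 = m(r-1) + epsilon with 0 <= epsilon < r-1.
d - 1 = 23 - 1 = 22
r - 1 = 6 - 1 = 5
22 = 4*5 + 2, so m = 4, epsilon = 2
pi(d, r) = m(m-1)(r-1)/2 + m*epsilon
= 4*3*5/2 + 4*2
= 60/2 + 8
= 30 + 8 = 38

38


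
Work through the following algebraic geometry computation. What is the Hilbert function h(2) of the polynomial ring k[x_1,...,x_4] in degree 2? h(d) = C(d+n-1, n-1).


The Hilbert function for the polynomial ring in 4 variables is:
h(d) = C(d+n-1, n-1)
h(2) = C(2+4-1, 4-1) = C(5, 3)
= 5! / (3! * 2!)
= 10

10


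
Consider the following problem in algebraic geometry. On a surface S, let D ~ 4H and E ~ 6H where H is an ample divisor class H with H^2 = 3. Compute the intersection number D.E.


Using bilinearity of the intersection pairing on a surface S:
(aH).(bH) = ab * (H.H)
We have H^2 = 3.
D.E = (4H).(6H) = 4*6*3
= 24*3
= 72

72


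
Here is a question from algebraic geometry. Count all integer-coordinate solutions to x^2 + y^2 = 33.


Systematically check integer values of x where x^2 <= 33.
For each valid x, check if 33 - x^2 is a perfect square.
Total integer solutions found: 0

0


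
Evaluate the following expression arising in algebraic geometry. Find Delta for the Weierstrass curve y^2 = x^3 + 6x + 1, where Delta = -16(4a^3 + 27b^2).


Compute each component:
4a^3 = 4*6^3 = 4*216 = 864
27b^2 = 27*1^2 = 27*1 = 27
4a^3 + 27b^2 = 864 + 27 = 891
Delta = -16*891 = -14256

-14256


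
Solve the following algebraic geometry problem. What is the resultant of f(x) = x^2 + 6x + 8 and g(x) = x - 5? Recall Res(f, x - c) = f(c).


For Res(f, x - c), we evaluate f at x = c.
f(5) = 5^2 + 6*5 + 8
= 25 + 30 + 8
= 55 + 8 = 63
Res(f, g) = 63

63


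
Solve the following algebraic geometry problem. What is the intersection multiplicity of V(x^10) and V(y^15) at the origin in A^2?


The intersection multiplicity of V(x^a) and V(y^b) at the origin is:
I(O; V(x^10), V(y^15)) = dim_k(k[x,y]/(x^10, y^15))
A basis for k[x,y]/(x^10, y^15) is the set of monomials x^i * y^j
where 0 <= i < 10 and 0 <= j < 15.
The number of such monomials is 10 * 15 = 150

150


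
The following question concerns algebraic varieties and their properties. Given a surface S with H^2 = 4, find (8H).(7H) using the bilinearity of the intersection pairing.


Using bilinearity of the intersection pairing on a surface S:
(aH).(bH) = ab * (H.H)
We have H^2 = 4.
D.E = (8H).(7H) = 8*7*4
= 56*4
= 224

224


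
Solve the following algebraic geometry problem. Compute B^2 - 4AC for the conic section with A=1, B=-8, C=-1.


The discriminant of a conic Ax^2 + Bxy + Cy^2 + ... = 0 is B^2 - 4AC.
B^2 = (-8)^2 = 64
4AC = 4*1*(-1) = -4
Discriminant = 64 + 4 = 68

68


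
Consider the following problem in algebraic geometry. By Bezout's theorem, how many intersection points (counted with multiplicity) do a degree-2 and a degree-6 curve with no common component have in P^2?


Bezout's theorem states the intersection count equals the product of degrees.
Intersection count = 2 * 6 = 12

12


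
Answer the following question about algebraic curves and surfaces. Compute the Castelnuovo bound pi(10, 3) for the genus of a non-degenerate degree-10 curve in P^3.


Castelnuovo's bound: write d - 1 = m(r-1) + epsilon with 0 <= epsilon < r-1.
d - 1 = 10 - 1 = 9
r - 1 = 3 - 1 = 2
9 = 4*2 + 1, so m = 4, epsilon = 1
pi(d, r) = m(m-1)(r-1)/2 + m*epsilon
= 4*3*2/2 + 4*1
= 24/2 + 4
= 12 + 4 = 16

16


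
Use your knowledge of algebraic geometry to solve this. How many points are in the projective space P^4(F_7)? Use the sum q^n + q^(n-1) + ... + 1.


P^4(F_7) has (q^(n+1) - 1)/(q - 1) points.
= 7^4 + 7^3 + 7^2 + 7^1 + 7^0
= 2401 + 343 + 49 + 7 + 1
= 2801

2801


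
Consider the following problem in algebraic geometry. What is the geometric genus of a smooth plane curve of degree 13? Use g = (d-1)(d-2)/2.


Using the genus formula for smooth plane curves:
g = (d-1)(d-2)/2
g = (13-1)(13-2)/2
g = 12*11/2
g = 132/2 = 66

66


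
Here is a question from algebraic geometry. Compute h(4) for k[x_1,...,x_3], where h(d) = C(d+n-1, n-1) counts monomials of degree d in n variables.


The Hilbert function for the polynomial ring in 3 variables is:
h(d) = C(d+n-1, n-1)
h(4) = C(4+3-1, 3-1) = C(6, 2)
= 6! / (2! * 4!)
= 15

15


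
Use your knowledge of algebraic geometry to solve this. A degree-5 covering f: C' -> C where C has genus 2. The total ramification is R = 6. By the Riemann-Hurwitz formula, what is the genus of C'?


Riemann-Hurwitz formula: 2g' - 2 = d(2g - 2) + R
Given: d = 5, g = 2, R = 6
2g' - 2 = 5*(2*2 - 2) + 6
2g' - 2 = 5*2 + 6
2g' - 2 = 10 + 6 = 16
2g' = 18
g' = 9

9


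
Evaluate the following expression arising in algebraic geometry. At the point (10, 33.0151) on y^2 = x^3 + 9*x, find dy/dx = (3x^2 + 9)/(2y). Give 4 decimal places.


Using implicit differentiation of y^2 = x^3 + 9*x:
2y * dy/dx = 3x^2 + 9
dy/dx = (3x^2 + 9)/(2y)
Numerator: 3*10^2 + 9 = 309
Denominator: 2*33.0151 = 66.0302
dy/dx = 309/66.0302 = 4.6797

4.6797


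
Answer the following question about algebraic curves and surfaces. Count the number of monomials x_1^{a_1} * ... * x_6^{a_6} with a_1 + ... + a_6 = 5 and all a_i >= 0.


The number of degree-5 monomials in 6 variables is C(d+n-1, n-1).
= C(5+6-1, 6-1) = C(10, 5)
= 252

252


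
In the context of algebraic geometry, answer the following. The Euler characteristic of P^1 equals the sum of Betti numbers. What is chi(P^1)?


The complex projective space P^1 has one cell in each even real dimension 0, 2, ..., 2.
The cohomology groups are H^{2k}(P^1) = Z for k = 0,...,1, and 0 otherwise.
Euler characteristic = sum of Betti numbers = 1 per even-dimensional cohomology group.
chi(P^1) = 1 + 1 = 2

2


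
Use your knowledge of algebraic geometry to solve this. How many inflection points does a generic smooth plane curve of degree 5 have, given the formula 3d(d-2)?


For a general smooth plane curve C of degree d, the inflection points are
the intersection of C with its Hessian curve, which has degree 3(d-2).
By Bezout, the total intersection number is d * 3(d-2) = 5 * 9 = 45.
For a general curve every flex is ordinary, so each contributes
multiplicity 1 to C·Hess(C), and the number of distinct inflection
points is 3d(d-2).
Inflection points = 3*5*(5-2) = 3*5*3 = 45

45


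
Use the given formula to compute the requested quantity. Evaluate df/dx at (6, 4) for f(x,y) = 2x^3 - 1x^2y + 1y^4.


df/dx = 3*2*x^2 + 2*(-1)*x^1*y
At (6,4): 3*2*6^2 + 2*(-1)*6^1*4
= 216 - 48
= 168

168


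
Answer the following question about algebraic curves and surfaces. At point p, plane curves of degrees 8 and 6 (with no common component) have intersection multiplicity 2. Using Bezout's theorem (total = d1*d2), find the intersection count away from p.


By Bezout's theorem, the total intersection number is d1 * d2.
Total = 8 * 6 = 48
Intersection multiplicity at p = 2
Remaining intersections = 48 - 2 = 46

46


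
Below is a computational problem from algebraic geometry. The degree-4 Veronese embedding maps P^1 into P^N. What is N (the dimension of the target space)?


The Veronese embedding v_d: P^n -> P^N maps each point to all
degree-d monomials in n+1 homogeneous coordinates.
N = C(n+d, d) - 1
N = C(1+4, 4) - 1
N = C(5, 4) - 1
C(5, 4) = 5
N = 5 - 1 = 4

4


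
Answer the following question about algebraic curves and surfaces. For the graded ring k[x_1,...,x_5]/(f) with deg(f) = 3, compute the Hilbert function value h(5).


For R = k[x_1,...,x_n]/(f) with f homogeneous of degree e:
The Hilbert series is (1 - t^e)/(1 - t)^n.
So h(d) = C(d+n-1, n-1) - C(d-e+n-1, n-1) for d >= e.
With n=5, e=3, d=5:
C(5+5-1, 5-1) = C(9, 4) = 126
C(5-3+5-1, 5-1) = C(6, 4) = 15
h(5) = 126 - 15 = 111

111


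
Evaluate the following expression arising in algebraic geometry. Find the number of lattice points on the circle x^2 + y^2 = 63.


Systematically check integer values of x where x^2 <= 63.
For each valid x, check if 63 - x^2 is a perfect square.
Total integer solutions found: 0

0


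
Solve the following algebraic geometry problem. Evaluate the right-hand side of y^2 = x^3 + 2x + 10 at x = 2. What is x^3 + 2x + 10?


Compute x^3 + 2x + 10 at x = 2:
x^3 = 2^3 = 8
2*x = 2*2 = 4
Sum: 8 + 4 + 10 = 22

22


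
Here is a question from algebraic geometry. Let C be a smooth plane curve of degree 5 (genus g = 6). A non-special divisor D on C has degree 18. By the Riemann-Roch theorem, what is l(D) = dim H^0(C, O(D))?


First, compute the genus of a smooth plane curve of degree 5:
g = (d-1)(d-2)/2 = (5-1)(5-2)/2 = 6
For a non-special divisor D (i.e., h^1(D) = 0), Riemann-Roch gives:
l(D) = deg(D) - g + 1
Since deg(D) = 18 >= 2g - 1 = 11, D is non-special.
l(D) = 18 - 6 + 1 = 13

13


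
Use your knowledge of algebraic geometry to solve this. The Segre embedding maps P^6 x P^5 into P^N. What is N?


The Segre embedding maps P^m x P^n into P^N via
all products of coordinates from each factor.
N = (m+1)(n+1) - 1
N = (6+1)(5+1) - 1
N = 7*6 - 1
N = 42 - 1 = 41

41


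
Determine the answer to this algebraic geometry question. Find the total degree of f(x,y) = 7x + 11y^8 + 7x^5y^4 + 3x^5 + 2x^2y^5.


Examine each term for its total degree (sum of exponents).
  Term '7x' has total degree 1+0 = 1.
  Term '11y^8' has total degree 0+8 = 8.
  Term '7x^5y^4' has total degree 5+4 = 9.
  Term '3x^5' has total degree 5+0 = 5.
  Term '2x^2y^5' has total degree 2+5 = 7.
The maximum total degree among all terms is 9.

9


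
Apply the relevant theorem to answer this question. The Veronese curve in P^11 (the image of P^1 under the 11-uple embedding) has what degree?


The rational normal curve in P^11 is the image of P^1 under the 11-uple Veronese.
A general hyperplane in P^11 pulls back to a degree-11 form on P^1, which has 11 zeros,
so the curve meets a general hyperplane in 11 points. Degree = 11.

11


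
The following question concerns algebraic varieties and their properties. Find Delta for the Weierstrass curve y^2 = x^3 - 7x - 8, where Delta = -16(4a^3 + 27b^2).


Compute each component:
4a^3 = 4*(-7)^3 = 4*(-343) = -1372
27b^2 = 27*(-8)^2 = 27*64 = 1728
4a^3 + 27b^2 = -1372 + 1728 = 356
Delta = -16*356 = -5696

-5696


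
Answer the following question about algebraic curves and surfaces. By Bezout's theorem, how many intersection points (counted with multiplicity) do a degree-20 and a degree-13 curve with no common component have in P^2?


Bezout's theorem states the intersection count equals the product of degrees.
Intersection count = 20 * 13 = 260

260


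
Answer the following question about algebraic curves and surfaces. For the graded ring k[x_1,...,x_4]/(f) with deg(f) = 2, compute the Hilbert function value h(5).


For R = k[x_1,...,x_n]/(f) with f homogeneous of degree e:
The Hilbert series is (1 - t^e)/(1 - t)^n.
So h(d) = C(d+n-1, n-1) - C(d-e+n-1, n-1) for d >= e.
With n=4, e=2, d=5:
C(5+4-1, 4-1) = C(8, 3) = 56
C(5-2+4-1, 4-1) = C(6, 3) = 20
h(5) = 56 - 20 = 36

36


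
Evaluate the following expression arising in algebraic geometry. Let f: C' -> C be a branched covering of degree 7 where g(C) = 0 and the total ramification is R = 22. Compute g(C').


Riemann-Hurwitz formula: 2g' - 2 = d(2g - 2) + R
Given: d = 7, g = 0, R = 22
2g' - 2 = 7*(2*0 - 2) + 22
2g' - 2 = 7*(-2) + 22
2g' - 2 = -14 + 22 = 8
2g' = 10
g' = 5

5


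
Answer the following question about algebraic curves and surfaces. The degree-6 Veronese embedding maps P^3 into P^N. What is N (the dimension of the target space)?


The Veronese embedding v_d: P^n -> P^N maps each point to all
degree-d monomials in n+1 homogeneous coordinates.
N = C(n+d, d) - 1
N = C(3+6, 6) - 1
N = C(9, 6) - 1
C(9, 6) = 84
N = 84 - 1 = 83

83


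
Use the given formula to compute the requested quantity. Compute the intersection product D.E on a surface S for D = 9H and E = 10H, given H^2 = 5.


Using bilinearity of the intersection pairing on a surface S:
(aH).(bH) = ab * (H.H)
We have H^2 = 5.
D.E = (9H).(10H) = 9*10*5
= 90*5
= 450

450


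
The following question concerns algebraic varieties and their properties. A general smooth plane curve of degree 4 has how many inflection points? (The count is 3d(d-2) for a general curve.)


For a general smooth plane curve C of degree d, the inflection points are
the intersection of C with its Hessian curve, which has degree 3(d-2).
By Bezout, the total intersection number is d * 3(d-2) = 4 * 6 = 24.
For a general curve every flex is ordinary, so each contributes
multiplicity 1 to C·Hess(C), and the number of distinct inflection
points is 3d(d-2).
Inflection points = 3*4*(4-2) = 3*4*2 = 24

24


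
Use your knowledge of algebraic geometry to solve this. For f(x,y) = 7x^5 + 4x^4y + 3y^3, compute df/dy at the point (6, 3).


df/dy = 4*x^4 + 3*3*y^2
At (6,3): 4*6^4 + 3*3*3^2
= 5184 + 81
= 5265

5265


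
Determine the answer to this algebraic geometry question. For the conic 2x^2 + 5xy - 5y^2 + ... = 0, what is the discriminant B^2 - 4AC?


The discriminant of a conic Ax^2 + Bxy + Cy^2 + ... = 0 is B^2 - 4AC.
B^2 = 5^2 = 25
4AC = 4*2*(-5) = -40
Discriminant = 25 + 40 = 65

65


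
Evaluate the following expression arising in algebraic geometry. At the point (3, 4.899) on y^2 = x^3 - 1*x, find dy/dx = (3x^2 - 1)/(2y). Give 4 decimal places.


Using implicit differentiation of y^2 = x^3 - 1*x:
2y * dy/dx = 3x^2 - 1
dy/dx = (3x^2 - 1)/(2y)
Numerator: 3*3^2 - 1 = 26
Denominator: 2*4.899 = 9.798
dy/dx = 26/9.798 = 2.6536

2.6536


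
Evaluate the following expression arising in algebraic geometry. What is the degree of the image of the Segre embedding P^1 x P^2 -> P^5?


The degree of the Segre variety P^1 x P^2 is C(m+n, m).
= C(3, 1)
= 3

3


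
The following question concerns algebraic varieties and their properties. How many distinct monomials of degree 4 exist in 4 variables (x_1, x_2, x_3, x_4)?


The number of degree-4 monomials in 4 variables is C(d+n-1, n-1).
= C(4+4-1, 4-1) = C(7, 3)
= 35

35


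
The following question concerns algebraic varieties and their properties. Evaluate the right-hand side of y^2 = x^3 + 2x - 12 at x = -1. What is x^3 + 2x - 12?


Compute x^3 + 2x - 12 at x = -1:
x^3 = (-1)^3 = -1
2*x = 2*(-1) = -2
Sum: -1 - 2 - 12 = -15

-15


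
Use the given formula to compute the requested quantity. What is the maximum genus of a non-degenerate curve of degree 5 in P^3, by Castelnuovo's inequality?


Castelnuovo's bound: write d - 1 = m(r-1) + epsilon with 0 <= epsilon < r-1.
d - 1 = 5 - 1 = 4
r - 1 = 3 - 1 = 2
4 = 2*2 + 0, so m = 2, epsilon = 0
pi(d, r) = m(m-1)(r-1)/2 + m*epsilon
= 2*1*2/2 + 2*0
= 4/2 + 0
= 2 + 0 = 2

2


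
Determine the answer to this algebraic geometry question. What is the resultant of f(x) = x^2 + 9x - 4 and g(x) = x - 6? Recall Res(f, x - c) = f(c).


For Res(f, x - c), we evaluate f at x = c.
f(6) = 6^2 + 9*6 - 4
= 36 + 54 - 4
= 90 - 4 = 86
Res(f, g) = 86

86


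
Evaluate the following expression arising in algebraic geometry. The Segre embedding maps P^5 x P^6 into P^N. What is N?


The Segre embedding maps P^m x P^n into P^N via
all products of coordinates from each factor.
N = (m+1)(n+1) - 1
N = (5+1)(6+1) - 1
N = 6*7 - 1
N = 42 - 1 = 41

41


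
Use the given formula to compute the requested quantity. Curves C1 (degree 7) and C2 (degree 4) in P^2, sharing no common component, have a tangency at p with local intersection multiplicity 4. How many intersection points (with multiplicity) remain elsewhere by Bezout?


By Bezout's theorem, the total intersection number is d1 * d2.
Total = 7 * 4 = 28
Intersection multiplicity at p = 4
Remaining intersections = 28 - 4 = 24

24


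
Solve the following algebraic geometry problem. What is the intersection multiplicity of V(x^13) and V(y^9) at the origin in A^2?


The intersection multiplicity of V(x^a) and V(y^b) at the origin is:
I(O; V(x^13), V(y^9)) = dim_k(k[x,y]/(x^13, y^9))
A basis for k[x,y]/(x^13, y^9) is the set of monomials x^i * y^j
where 0 <= i < 13 and 0 <= j < 9.
The number of such monomials is 13 * 9 = 117

117


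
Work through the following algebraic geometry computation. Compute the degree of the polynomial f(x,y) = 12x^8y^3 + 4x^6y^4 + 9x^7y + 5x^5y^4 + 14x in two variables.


Examine each term for its total degree (sum of exponents).
  Term '12x^8y^3' has total degree 8+3 = 11.
  Term '4x^6y^4' has total degree 6+4 = 10.
  Term '9x^7y' has total degree 7+1 = 8.
  Term '5x^5y^4' has total degree 5+4 = 9.
  Term '14x' has total degree 1+0 = 1.
The maximum total degree among all terms is 11.

11


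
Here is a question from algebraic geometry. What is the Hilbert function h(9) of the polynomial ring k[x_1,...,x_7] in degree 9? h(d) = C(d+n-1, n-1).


The Hilbert function for the polynomial ring in 7 variables is:
h(d) = C(d+n-1, n-1)
h(9) = C(9+7-1, 7-1) = C(15, 6)
= 15! / (6! * 9!)
= 5005

5005


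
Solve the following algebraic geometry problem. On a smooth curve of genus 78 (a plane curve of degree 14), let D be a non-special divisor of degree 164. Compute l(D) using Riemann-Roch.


First, compute the genus of a smooth plane curve of degree 14:
g = (d-1)(d-2)/2 = (14-1)(14-2)/2 = 78
For a non-special divisor D (i.e., h^1(D) = 0), Riemann-Roch gives:
l(D) = deg(D) - g + 1
Since deg(D) = 164 >= 2g - 1 = 155, D is non-special.
l(D) = 164 - 78 + 1 = 87

87


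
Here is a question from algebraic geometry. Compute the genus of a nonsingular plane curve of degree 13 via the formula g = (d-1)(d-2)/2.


Using the genus formula for smooth plane curves:
g = (d-1)(d-2)/2
g = (13-1)(13-2)/2
g = 12*11/2
g = 132/2 = 66

66


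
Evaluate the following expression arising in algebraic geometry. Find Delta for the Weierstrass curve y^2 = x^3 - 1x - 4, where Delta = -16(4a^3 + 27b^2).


Compute each component:
4a^3 = 4*(-1)^3 = 4*(-1) = -4
27b^2 = 27*(-4)^2 = 27*16 = 432
4a^3 + 27b^2 = -4 + 432 = 428
Delta = -16*428 = -6848

-6848


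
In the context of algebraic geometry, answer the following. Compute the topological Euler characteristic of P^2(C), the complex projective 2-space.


The complex projective space P^2 has one cell in each even real dimension 0, 2, ..., 4.
The cohomology groups are H^{2k}(P^2) = Z for k = 0,...,2, and 0 otherwise.
Euler characteristic = sum of Betti numbers = 1 per even-dimensional cohomology group.
chi(P^2) = 2 + 1 = 3

3


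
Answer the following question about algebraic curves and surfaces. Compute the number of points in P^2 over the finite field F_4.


P^2(F_4) has (q^(n+1) - 1)/(q - 1) points.
= 4^2 + 4^1 + 4^0
= 16 + 4 + 1
= 21

21


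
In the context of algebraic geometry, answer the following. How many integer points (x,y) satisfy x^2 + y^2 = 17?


Systematically check integer values of x where x^2 <= 17.
For each valid x, check if 17 - x^2 is a perfect square.
x=1: 17 - 1 = 16, sqrt = 4 (valid)
x=4: 17 - 16 = 1, sqrt = 1 (valid)
Total integer solutions found: 8

8


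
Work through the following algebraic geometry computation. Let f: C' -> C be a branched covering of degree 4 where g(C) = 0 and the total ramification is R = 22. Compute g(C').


Riemann-Hurwitz formula: 2g' - 2 = d(2g - 2) + R
Given: d = 4, g = 0, R = 22
2g' - 2 = 4*(2*0 - 2) + 22
2g' - 2 = 4*(-2) + 22
2g' - 2 = -8 + 22 = 14
2g' = 16
g' = 8

8


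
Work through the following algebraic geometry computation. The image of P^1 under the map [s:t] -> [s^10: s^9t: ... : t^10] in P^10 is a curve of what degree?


The rational normal curve in P^10 is the image of P^1 under the 10-uple Veronese.
A general hyperplane in P^10 pulls back to a degree-10 form on P^1, which has 10 zeros,
so the curve meets a general hyperplane in 10 points. Degree = 10.

10


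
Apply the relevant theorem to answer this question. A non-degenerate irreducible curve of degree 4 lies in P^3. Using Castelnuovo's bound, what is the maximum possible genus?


Castelnuovo's bound: write d - 1 = m(r-1) + epsilon with 0 <= epsilon < r-1.
d - 1 = 4 - 1 = 3
r - 1 = 3 - 1 = 2
3 = 1*2 + 1, so m = 1, epsilon = 1
pi(d, r) = m(m-1)(r-1)/2 + m*epsilon
= 1*0*2/2 + 1*1
= 0/2 + 1
= 0 + 1 = 1

1


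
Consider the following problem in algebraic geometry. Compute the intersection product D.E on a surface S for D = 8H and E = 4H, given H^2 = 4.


Using bilinearity of the intersection pairing on a surface S:
(aH).(bH) = ab * (H.H)
We have H^2 = 4.
D.E = (8H).(4H) = 8*4*4
= 32*4
= 128

128


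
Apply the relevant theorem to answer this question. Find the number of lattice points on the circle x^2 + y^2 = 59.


Systematically check integer values of x where x^2 <= 59.
For each valid x, check if 59 - x^2 is a perfect square.
Total integer solutions found: 0

0


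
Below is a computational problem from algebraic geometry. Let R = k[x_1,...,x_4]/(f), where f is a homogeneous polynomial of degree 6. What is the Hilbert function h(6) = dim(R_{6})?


For R = k[x_1,...,x_n]/(f) with f homogeneous of degree e:
The Hilbert series is (1 - t^e)/(1 - t)^n.
So h(d) = C(d+n-1, n-1) - C(d-e+n-1, n-1) for d >= e.
With n=4, e=6, d=6:
C(6+4-1, 4-1) = C(9, 3) = 84
C(6-6+4-1, 4-1) = C(3, 3) = 1
h(6) = 84 - 1 = 83

83


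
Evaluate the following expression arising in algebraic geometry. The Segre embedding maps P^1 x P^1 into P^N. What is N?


The Segre embedding maps P^m x P^n into P^N via
all products of coordinates from each factor.
N = (m+1)(n+1) - 1
N = (1+1)(1+1) - 1
N = 2*2 - 1
N = 4 - 1 = 3

3


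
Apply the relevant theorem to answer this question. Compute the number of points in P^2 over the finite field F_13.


P^2(F_13) has (q^(n+1) - 1)/(q - 1) points.
= 13^2 + 13^1 + 13^0
= 169 + 13 + 1
= 183

183


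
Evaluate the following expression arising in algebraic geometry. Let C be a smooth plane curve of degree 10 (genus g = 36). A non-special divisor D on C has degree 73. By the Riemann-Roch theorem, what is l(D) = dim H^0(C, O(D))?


First, compute the genus of a smooth plane curve of degree 10:
g = (d-1)(d-2)/2 = (10-1)(10-2)/2 = 36
For a non-special divisor D (i.e., h^1(D) = 0), Riemann-Roch gives:
l(D) = deg(D) - g + 1
Since deg(D) = 73 >= 2g - 1 = 71, D is non-special.
l(D) = 73 - 36 + 1 = 38

38


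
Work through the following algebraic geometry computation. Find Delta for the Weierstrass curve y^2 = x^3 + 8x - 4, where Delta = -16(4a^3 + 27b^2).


Compute each component:
4a^3 = 4*8^3 = 4*512 = 2048
27b^2 = 27*(-4)^2 = 27*16 = 432
4a^3 + 27b^2 = 2048 + 432 = 2480
Delta = -16*2480 = -39680

-39680


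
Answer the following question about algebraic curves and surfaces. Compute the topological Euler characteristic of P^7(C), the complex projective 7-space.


The complex projective space P^7 has one cell in each even real dimension 0, 2, ..., 14.
The cohomology groups are H^{2k}(P^7) = Z for k = 0,...,7, and 0 otherwise.
Euler characteristic = sum of Betti numbers = 1 per even-dimensional cohomology group.
chi(P^7) = 7 + 1 = 8

8


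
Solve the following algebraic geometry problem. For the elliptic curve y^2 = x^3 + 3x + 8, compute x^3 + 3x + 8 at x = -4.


Compute x^3 + 3x + 8 at x = -4:
x^3 = (-4)^3 = -64
3*x = 3*(-4) = -12
Sum: -64 - 12 + 8 = -68

-68


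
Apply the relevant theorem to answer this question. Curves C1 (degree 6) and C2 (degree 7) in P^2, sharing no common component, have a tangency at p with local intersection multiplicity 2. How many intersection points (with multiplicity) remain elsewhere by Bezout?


By Bezout's theorem, the total intersection number is d1 * d2.
Total = 6 * 7 = 42
Intersection multiplicity at p = 2
Remaining intersections = 42 - 2 = 40

40


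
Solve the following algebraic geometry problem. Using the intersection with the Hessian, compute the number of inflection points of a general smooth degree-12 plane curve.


For a general smooth plane curve C of degree d, the inflection points are
the intersection of C with its Hessian curve, which has degree 3(d-2).
By Bezout, the total intersection number is d * 3(d-2) = 12 * 30 = 360.
For a general curve every flex is ordinary, so each contributes
multiplicity 1 to C·Hess(C), and the number of distinct inflection
points is 3d(d-2).
Inflection points = 3*12*(12-2) = 3*12*10 = 360

360


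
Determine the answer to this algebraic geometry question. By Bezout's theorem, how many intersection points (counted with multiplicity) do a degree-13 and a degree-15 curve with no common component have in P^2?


Bezout's theorem states the intersection count equals the product of degrees.
Intersection count = 13 * 15 = 195

195


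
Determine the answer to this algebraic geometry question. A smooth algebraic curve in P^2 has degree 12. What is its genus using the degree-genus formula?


Using the genus formula for smooth plane curves:
g = (d-1)(d-2)/2
g = (12-1)(12-2)/2
g = 11*10/2
g = 110/2 = 55

55


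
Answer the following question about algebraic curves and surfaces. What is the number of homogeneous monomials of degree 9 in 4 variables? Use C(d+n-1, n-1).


The number of degree-9 monomials in 4 variables is C(d+n-1, n-1).
= C(9+4-1, 4-1) = C(12, 3)
= 220

220


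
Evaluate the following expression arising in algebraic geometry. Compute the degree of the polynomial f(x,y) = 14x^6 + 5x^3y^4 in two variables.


Examine each term for its total degree (sum of exponents).
  Term '14x^6' has total degree 6+0 = 6.
  Term '5x^3y^4' has total degree 3+4 = 7.
The maximum total degree among all terms is 7.

7


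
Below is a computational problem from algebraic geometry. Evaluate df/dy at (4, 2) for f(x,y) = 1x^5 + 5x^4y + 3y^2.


df/dy = 5*x^4 + 2*3*y^1
At (4,2): 5*4^4 + 2*3*2^1
= 1280 + 12
= 1292

1292


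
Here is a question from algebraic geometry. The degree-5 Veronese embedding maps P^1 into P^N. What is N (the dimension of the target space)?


The Veronese embedding v_d: P^n -> P^N maps each point to all
degree-d monomials in n+1 homogeneous coordinates.
N = C(n+d, d) - 1
N = C(1+5, 5) - 1
N = C(6, 5) - 1
C(6, 5) = 6
N = 6 - 1 = 5

5


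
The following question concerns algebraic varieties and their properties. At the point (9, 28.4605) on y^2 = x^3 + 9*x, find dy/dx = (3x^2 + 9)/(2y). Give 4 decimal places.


Using implicit differentiation of y^2 = x^3 + 9*x:
2y * dy/dx = 3x^2 + 9
dy/dx = (3x^2 + 9)/(2y)
Numerator: 3*9^2 + 9 = 252
Denominator: 2*28.4605 = 56.921
dy/dx = 252/56.921 = 4.4272

4.4272


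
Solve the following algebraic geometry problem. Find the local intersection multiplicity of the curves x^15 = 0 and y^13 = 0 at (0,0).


The intersection multiplicity of V(x^a) and V(y^b) at the origin is:
I(O; V(x^15), V(y^13)) = dim_k(k[x,y]/(x^15, y^13))
A basis for k[x,y]/(x^15, y^13) is the set of monomials x^i * y^j
where 0 <= i < 15 and 0 <= j < 13.
The number of such monomials is 15 * 13 = 195

195


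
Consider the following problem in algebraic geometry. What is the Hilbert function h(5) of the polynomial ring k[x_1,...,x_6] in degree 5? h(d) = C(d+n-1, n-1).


The Hilbert function for the polynomial ring in 6 variables is:
h(d) = C(d+n-1, n-1)
h(5) = C(5+6-1, 6-1) = C(10, 5)
= 10! / (5! * 5!)
= 252

252


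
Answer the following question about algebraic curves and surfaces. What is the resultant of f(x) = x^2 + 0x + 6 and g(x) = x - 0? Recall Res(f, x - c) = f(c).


For Res(f, x - c), we evaluate f at x = c.
f(0) = 0^2 + 0*0 + 6
= 0 + 0 + 6
= 0 + 6 = 6
Res(f, g) = 6

6


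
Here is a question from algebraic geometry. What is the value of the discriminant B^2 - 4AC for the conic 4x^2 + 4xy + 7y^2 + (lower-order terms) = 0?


The discriminant of a conic Ax^2 + Bxy + Cy^2 + ... = 0 is B^2 - 4AC.
B^2 = 4^2 = 16
4AC = 4*4*7 = 112
Discriminant = 16 - 112 = -96

-96


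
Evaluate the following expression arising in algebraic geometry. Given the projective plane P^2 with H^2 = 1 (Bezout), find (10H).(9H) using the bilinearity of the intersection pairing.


Using bilinearity of the intersection pairing on the projective plane P^2:
(aH).(bH) = ab * (H.H)
We have H^2 = 1 (Bezout).
D.E = (10H).(9H) = 10*9*1
= 90*1
= 90

90


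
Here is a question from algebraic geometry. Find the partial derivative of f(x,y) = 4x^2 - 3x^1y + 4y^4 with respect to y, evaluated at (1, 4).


df/dy = (-3)*x^1 + 4*4*y^3
At (1,4): (-3)*1^1 + 4*4*4^3
= -3 + 1024
= 1021

1021


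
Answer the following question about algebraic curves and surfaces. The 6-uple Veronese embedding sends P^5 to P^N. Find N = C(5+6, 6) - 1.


The Veronese embedding v_d: P^n -> P^N maps each point to all
degree-d monomials in n+1 homogeneous coordinates.
N = C(n+d, d) - 1
N = C(5+6, 6) - 1
N = C(11, 6) - 1
C(11, 6) = 462
N = 462 - 1 = 461

461


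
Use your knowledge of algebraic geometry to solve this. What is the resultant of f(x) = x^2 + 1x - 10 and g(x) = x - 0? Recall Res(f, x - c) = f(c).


For Res(f, x - c), we evaluate f at x = c.
f(0) = 0^2 + 1*0 - 10
= 0 + 0 - 10
= 0 - 10 = -10
Res(f, g) = -10

-10


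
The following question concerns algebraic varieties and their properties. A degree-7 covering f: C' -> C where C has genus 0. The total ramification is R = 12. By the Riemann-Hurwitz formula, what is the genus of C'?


Riemann-Hurwitz formula: 2g' - 2 = d(2g - 2) + R
Given: d = 7, g = 0, R = 12
2g' - 2 = 7*(2*0 - 2) + 12
2g' - 2 = 7*(-2) + 12
2g' - 2 = -14 + 12 = -2
2g' = 0
g' = 0

0


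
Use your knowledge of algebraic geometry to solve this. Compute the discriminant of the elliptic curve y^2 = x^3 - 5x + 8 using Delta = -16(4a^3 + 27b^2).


Compute each component:
4a^3 = 4*(-5)^3 = 4*(-125) = -500
27b^2 = 27*8^2 = 27*64 = 1728
4a^3 + 27b^2 = -500 + 1728 = 1228
Delta = -16*1228 = -19648

-19648


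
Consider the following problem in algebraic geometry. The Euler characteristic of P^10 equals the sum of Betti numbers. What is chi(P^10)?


The complex projective space P^10 has one cell in each even real dimension 0, 2, ..., 20.
The cohomology groups are H^{2k}(P^10) = Z for k = 0,...,10, and 0 otherwise.
Euler characteristic = sum of Betti numbers = 1 per even-dimensional cohomology group.
chi(P^10) = 10 + 1 = 11

11


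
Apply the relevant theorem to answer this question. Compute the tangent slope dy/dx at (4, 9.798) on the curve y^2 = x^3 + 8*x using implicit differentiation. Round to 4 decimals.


Using implicit differentiation of y^2 = x^3 + 8*x:
2y * dy/dx = 3x^2 + 8
dy/dx = (3x^2 + 8)/(2y)
Numerator: 3*4^2 + 8 = 56
Denominator: 2*9.798 = 19.596
dy/dx = 56/19.596 = 2.8577

2.8577


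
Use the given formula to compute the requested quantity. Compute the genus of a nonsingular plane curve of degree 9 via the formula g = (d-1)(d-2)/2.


Using the genus formula for smooth plane curves:
g = (d-1)(d-2)/2
g = (9-1)(9-2)/2
g = 8*7/2
g = 56/2 = 28

28


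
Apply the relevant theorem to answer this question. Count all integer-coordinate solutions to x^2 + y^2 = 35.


Systematically check integer values of x where x^2 <= 35.
For each valid x, check if 35 - x^2 is a perfect square.
Total integer solutions found: 0

0


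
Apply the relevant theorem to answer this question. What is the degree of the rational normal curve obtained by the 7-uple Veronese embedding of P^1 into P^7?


The rational normal curve in P^7 is the image of P^1 under the 7-uple Veronese.
A general hyperplane in P^7 pulls back to a degree-7 form on P^1, which has 7 zeros,
so the curve meets a general hyperplane in 7 points. Degree = 7.

7


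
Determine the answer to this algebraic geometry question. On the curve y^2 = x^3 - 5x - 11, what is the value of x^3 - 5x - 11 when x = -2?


Compute x^3 - 5x - 11 at x = -2:
x^3 = (-2)^3 = -8
(-5)*x = (-5)*(-2) = 10
Sum: -8 + 10 - 11 = -9

-9


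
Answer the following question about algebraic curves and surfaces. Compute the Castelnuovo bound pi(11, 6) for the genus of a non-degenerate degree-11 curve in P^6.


Castelnuovo's bound: write d - 1 = m(r-1) + epsilon with 0 <= epsilon < r-1.
d - 1 = 11 - 1 = 10
r - 1 = 6 - 1 = 5
10 = 2*5 + 0, so m = 2, epsilon = 0
pi(d, r) = m(m-1)(r-1)/2 + m*epsilon
= 2*1*5/2 + 2*0
= 10/2 + 0
= 5 + 0 = 5

5


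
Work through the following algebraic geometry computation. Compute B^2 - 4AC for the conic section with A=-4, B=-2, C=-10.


The discriminant of a conic Ax^2 + Bxy + Cy^2 + ... = 0 is B^2 - 4AC.
B^2 = (-2)^2 = 4
4AC = 4*(-4)*(-10) = 160
Discriminant = 4 - 160 = -156

-156


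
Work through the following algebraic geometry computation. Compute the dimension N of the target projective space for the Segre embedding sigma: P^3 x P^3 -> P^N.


The Segre embedding maps P^m x P^n into P^N via
all products of coordinates from each factor.
N = (m+1)(n+1) - 1
N = (3+1)(3+1) - 1
N = 4*4 - 1
N = 16 - 1 = 15

15


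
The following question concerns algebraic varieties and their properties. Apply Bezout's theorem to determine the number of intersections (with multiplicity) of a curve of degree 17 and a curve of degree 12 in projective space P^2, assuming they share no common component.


Bezout's theorem states the intersection count equals the product of degrees.
Intersection count = 17 * 12 = 204

204


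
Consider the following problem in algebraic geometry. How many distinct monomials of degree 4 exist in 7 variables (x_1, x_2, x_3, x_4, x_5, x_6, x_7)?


The number of degree-4 monomials in 7 variables is C(d+n-1, n-1).
= C(4+7-1, 7-1) = C(10, 6)
= 210

210


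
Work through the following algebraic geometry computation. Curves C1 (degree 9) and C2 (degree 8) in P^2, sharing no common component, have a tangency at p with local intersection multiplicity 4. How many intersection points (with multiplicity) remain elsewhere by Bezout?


By Bezout's theorem, the total intersection number is d1 * d2.
Total = 9 * 8 = 72
Intersection multiplicity at p = 4
Remaining intersections = 72 - 4 = 68

68


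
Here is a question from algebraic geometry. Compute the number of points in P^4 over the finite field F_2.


P^4(F_2) has (q^(n+1) - 1)/(q - 1) points.
= 2^4 + 2^3 + 2^2 + 2^1 + 2^0
= 16 + 8 + 4 + 2 + 1
= 31

31


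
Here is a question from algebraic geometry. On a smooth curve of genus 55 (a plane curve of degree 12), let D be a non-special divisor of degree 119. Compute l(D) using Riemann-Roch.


First, compute the genus of a smooth plane curve of degree 12:
g = (d-1)(d-2)/2 = (12-1)(12-2)/2 = 55
For a non-special divisor D (i.e., h^1(D) = 0), Riemann-Roch gives:
l(D) = deg(D) - g + 1
Since deg(D) = 119 >= 2g - 1 = 109, D is non-special.
l(D) = 119 - 55 + 1 = 65

65


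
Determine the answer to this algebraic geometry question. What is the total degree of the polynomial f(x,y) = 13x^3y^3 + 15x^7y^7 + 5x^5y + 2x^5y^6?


Examine each term for its total degree (sum of exponents).
  Term '13x^3y^3' has total degree 3+3 = 6.
  Term '15x^7y^7' has total degree 7+7 = 14.
  Term '5x^5y' has total degree 5+1 = 6.
  Term '2x^5y^6' has total degree 5+6 = 11.
The maximum total degree among all terms is 14.

14


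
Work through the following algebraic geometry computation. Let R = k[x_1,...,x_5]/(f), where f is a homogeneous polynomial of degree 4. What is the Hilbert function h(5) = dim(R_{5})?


For R = k[x_1,...,x_n]/(f) with f homogeneous of degree e:
The Hilbert series is (1 - t^e)/(1 - t)^n.
So h(d) = C(d+n-1, n-1) - C(d-e+n-1, n-1) for d >= e.
With n=5, e=4, d=5:
C(5+5-1, 5-1) = C(9, 4) = 126
C(5-4+5-1, 5-1) = C(5, 4) = 5
h(5) = 126 - 5 = 121

121


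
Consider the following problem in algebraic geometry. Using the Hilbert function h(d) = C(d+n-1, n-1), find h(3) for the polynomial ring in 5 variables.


The Hilbert function for the polynomial ring in 5 variables is:
h(d) = C(d+n-1, n-1)
h(3) = C(3+5-1, 5-1) = C(7, 4)
= 7! / (4! * 3!)
= 35

35


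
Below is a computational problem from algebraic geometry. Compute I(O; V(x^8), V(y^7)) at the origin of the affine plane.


The intersection multiplicity of V(x^a) and V(y^b) at the origin is:
I(O; V(x^8), V(y^7)) = dim_k(k[x,y]/(x^8, y^7))
A basis for k[x,y]/(x^8, y^7) is the set of monomials x^i * y^j
where 0 <= i < 8 and 0 <= j < 7.
The number of such monomials is 8 * 7 = 56

56


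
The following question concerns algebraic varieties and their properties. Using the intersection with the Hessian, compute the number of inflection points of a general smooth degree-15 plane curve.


For a general smooth plane curve C of degree d, the inflection points are
the intersection of C with its Hessian curve, which has degree 3(d-2).
By Bezout, the total intersection number is d * 3(d-2) = 15 * 39 = 585.
For a general curve every flex is ordinary, so each contributes
multiplicity 1 to C·Hess(C), and the number of distinct inflection
points is 3d(d-2).
Inflection points = 3*15*(15-2) = 3*15*13 = 585

585


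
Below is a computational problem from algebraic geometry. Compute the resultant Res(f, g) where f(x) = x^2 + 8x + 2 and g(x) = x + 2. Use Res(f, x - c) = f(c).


For Res(f, x - c), we evaluate f at x = c.
f(-2) = (-2)^2 + 8*(-2) + 2
= 4 - 16 + 2
= -12 + 2 = -10
Res(f, g) = -10

-10


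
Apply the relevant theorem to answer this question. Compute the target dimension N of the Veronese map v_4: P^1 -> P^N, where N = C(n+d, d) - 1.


The Veronese embedding v_d: P^n -> P^N maps each point to all
degree-d monomials in n+1 homogeneous coordinates.
N = C(n+d, d) - 1
N = C(1+4, 4) - 1
N = C(5, 4) - 1
C(5, 4) = 5
N = 5 - 1 = 4

4


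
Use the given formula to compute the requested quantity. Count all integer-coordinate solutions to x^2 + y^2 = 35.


Systematically check integer values of x where x^2 <= 35.
For each valid x, check if 35 - x^2 is a perfect square.
Total integer solutions found: 0

0


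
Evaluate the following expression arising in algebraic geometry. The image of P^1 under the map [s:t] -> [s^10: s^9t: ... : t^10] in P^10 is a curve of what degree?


The rational normal curve in P^10 is the image of P^1 under the 10-uple Veronese.
A general hyperplane in P^10 pulls back to a degree-10 form on P^1, which has 10 zeros,
so the curve meets a general hyperplane in 10 points. Degree = 10.

10


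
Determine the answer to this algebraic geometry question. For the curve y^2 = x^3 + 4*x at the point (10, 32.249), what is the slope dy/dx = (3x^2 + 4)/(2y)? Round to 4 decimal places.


Using implicit differentiation of y^2 = x^3 + 4*x:
2y * dy/dx = 3x^2 + 4
dy/dx = (3x^2 + 4)/(2y)
Numerator: 3*10^2 + 4 = 304
Denominator: 2*32.249 = 64.498
dy/dx = 304/64.498 = 4.7133

4.7133


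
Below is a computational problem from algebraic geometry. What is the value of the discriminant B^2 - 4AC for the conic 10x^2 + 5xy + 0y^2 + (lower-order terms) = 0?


The discriminant of a conic Ax^2 + Bxy + Cy^2 + ... = 0 is B^2 - 4AC.
B^2 = 5^2 = 25
4AC = 4*10*0 = 0
Discriminant = 25 + 0 = 25

25


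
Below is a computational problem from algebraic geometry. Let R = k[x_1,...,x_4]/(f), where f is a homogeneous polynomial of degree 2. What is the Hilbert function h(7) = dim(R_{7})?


For R = k[x_1,...,x_n]/(f) with f homogeneous of degree e:
The Hilbert series is (1 - t^e)/(1 - t)^n.
So h(d) = C(d+n-1, n-1) - C(d-e+n-1, n-1) for d >= e.
With n=4, e=2, d=7:
C(7+4-1, 4-1) = C(10, 3) = 120
C(7-2+4-1, 4-1) = C(8, 3) = 56
h(7) = 120 - 56 = 64

64


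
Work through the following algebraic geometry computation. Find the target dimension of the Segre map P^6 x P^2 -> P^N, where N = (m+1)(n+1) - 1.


The Segre embedding maps P^m x P^n into P^N via
all products of coordinates from each factor.
N = (m+1)(n+1) - 1
N = (6+1)(2+1) - 1
N = 7*3 - 1
N = 21 - 1 = 20

20
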